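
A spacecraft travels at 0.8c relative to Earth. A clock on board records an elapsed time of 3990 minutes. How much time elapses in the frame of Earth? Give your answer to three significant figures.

γ = 1/√(1 − β²) = 1/√(1 − 0.64) = 1/√0.36 = 1/0.6 = 1.6667.
The onboard clock measures proper time, so the interval in the rest frame of Earth is dilated: Δt = γ·Δτ = 1.6667 × 3990 minutes = 6650 minutes.

6650 minutes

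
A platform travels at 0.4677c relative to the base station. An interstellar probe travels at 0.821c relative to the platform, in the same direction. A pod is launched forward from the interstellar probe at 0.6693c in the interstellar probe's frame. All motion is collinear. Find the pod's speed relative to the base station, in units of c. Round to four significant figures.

First combine the pod and interstellar probe (S''→S'): u₁ = (0.6693 + 0.821)/(1 + 0.6693×0.821) = 1.4903/1.5494953 = 0.9618.
Then combine with the platform (S'→S): u = (0.9618 + 0.4677)/(1 + 0.9618×0.4677) = 1.4295/1.44983386 = 0.98598.

0.9860c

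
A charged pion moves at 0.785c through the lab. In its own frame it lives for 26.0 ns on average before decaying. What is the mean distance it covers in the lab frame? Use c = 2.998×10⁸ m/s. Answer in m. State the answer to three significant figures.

9.88 m

Lorentz factor: γ = (1 − 0.616225)^(−1/2) = 1.6142.
Lab-frame lifetime: Δt = γτ = 1.6142 × 26.0 ns = 41.969 ns.
Distance: d = vΔt = 0.785 × 2.998×10⁸ m/s × 4.1969×10^-8 s = 9.88 m.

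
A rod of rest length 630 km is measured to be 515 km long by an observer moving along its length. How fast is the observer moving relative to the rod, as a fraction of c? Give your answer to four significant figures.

Length contraction gives γ = L₀/L = 630/515 = 1.2233.
β = √(1 − 1/γ²) = √0.331758 = 0.5760.

0.5760c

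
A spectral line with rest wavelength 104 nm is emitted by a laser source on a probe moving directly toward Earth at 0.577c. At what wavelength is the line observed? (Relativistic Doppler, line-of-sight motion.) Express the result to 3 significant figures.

Relativistic Doppler for wavelength: λ_obs = λ_src · √((1−β)/(1+β)).
With β = 0.577: factor = √(0.423/1.577) = 0.51791.
λ_obs = 104 × 0.51791 = 53.9 nm.

53.9 nm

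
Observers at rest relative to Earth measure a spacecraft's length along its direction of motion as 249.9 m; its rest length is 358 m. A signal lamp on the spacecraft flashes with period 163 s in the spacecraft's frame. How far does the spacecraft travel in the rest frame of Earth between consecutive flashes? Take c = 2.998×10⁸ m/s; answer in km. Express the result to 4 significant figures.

5.013×10^7 km

Length contraction gives γ = L₀/L = 358/249.9 = 1.43257.
β = √(1 − 1/γ²) = 0.71605. Lab-frame period = γτ = 1.43257×163 s = 233.51 s. Distance = βc × γτ = 0.71605 × 2.998×10⁸ m/s × 233.51 s = 5.0128×10^10 m = 5.013×10^7 km.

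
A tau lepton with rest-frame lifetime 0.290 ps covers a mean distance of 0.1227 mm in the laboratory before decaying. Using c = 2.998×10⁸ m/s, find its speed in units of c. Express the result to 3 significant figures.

0.816c

Let x = d/(cτ) = 1.227×10^-4 m / (2.998×10⁸ m/s × 2.900×10^-13 s) = 1.4113. Since d = βγcτ, x = βγ = β/√(1−β²).
Solving: β² = x²/(1+x²) = 1.99177/2.99177 = 0.66575, so β = 0.816.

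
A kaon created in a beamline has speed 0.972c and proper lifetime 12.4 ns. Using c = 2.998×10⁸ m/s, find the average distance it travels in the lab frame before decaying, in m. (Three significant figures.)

15.4 m

With β = 0.972, γ = 1/√(1 − 0.972²) = 1/√0.055216 = 4.2557.
Lab-frame lifetime: Δt = γτ = 4.2557 × 12.4 ns = 52.771 ns.
Distance: d = vΔt = 0.972 × 2.998×10⁸ m/s × 5.2771×10^-8 s = 15.4 m.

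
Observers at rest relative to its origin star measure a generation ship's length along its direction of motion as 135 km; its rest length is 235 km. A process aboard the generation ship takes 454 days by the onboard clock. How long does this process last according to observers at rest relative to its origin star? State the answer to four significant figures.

From L = L₀/γ: γ = 235/135 = 1.74074.
The same γ dilates the second interval: 1.74074 × 454 days = 790.3 days.

790.3 days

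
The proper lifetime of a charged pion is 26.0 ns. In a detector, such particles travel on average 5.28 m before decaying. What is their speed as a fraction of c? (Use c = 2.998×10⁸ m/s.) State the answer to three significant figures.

Let x = d/(cτ) = 5.280 m / (2.998×10⁸ m/s × 2.600×10^-8 s) = 0.67737. Since d = βγcτ, x = βγ = β/√(1−β²).
Solving: β² = x²/(1+x²) = 0.45883/1.45883 = 0.314519, so β = 0.561.

0.561c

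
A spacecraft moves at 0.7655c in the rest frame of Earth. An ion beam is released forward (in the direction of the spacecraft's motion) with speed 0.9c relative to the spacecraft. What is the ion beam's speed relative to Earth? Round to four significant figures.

Relativistic velocity addition: u = (u' + v)/(1 + u'v/c²), with u' = 0.9c and v = 0.7655c.
Numerator: 0.9 + 0.7655 = 1.6655. Denominator: 1 + (0.9)(0.7655) = 1.68895.
u = 1.6655/1.68895 = 0.98612, so the speed is 0.9861c.

0.9861c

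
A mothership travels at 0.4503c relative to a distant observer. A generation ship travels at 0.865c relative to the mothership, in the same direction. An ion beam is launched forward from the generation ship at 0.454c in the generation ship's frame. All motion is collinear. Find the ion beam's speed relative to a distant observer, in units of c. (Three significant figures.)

0.980c

Apply u = (u'+v)/(1+u'v) twice. Ion beam in the mothership frame: (0.454+0.865)/(1+0.454·0.865) = 1.319/1.39271 = 0.94707c.
That velocity, transformed to the rest frame of a distant observer: (0.94707+0.4503)/(1+0.94707·0.4503) = 1.39737/1.426465621 = 0.9796c.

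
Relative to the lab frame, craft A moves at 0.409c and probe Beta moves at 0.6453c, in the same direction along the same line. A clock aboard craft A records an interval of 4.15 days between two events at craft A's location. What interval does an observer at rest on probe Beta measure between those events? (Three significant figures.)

Transform craft A's velocity into probe Beta's frame: (0.409 − 0.6453)/(1 − 0.409·0.6453) = −0.2363/0.7360723, so the relative speed is 0.32103c.
γ for this relative speed: γ = 1/√(1 − 0.10306) = 1.0559.
The clock on craft A records proper time, so probe Beta measures Δt = γΔτ = 1.0559 × 4.15 = 4.38 days.

4.38 days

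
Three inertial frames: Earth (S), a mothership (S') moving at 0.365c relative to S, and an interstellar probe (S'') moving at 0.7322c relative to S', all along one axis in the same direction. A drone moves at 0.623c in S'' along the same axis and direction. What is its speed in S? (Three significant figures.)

Apply u = (u'+v)/(1+u'v) twice. Drone in the mothership frame: (0.623+0.7322)/(1+0.623·0.7322) = 1.3552/1.4561606 = 0.93067c.
That velocity, transformed to the rest frame of Earth: (0.93067+0.365)/(1+0.93067·0.365) = 1.29567/1.33969455 = 0.96714c.

0.967c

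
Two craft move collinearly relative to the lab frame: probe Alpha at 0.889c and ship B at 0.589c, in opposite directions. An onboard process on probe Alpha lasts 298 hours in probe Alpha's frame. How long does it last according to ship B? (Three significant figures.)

Transform probe Alpha's velocity into ship B's frame: (0.889 + 0.589)/(1 + 0.889·0.589) = 1.478/1.523621, so the relative speed is 0.97006c.
At |u| = 0.97006c, γ = (1 − 0.941016)^(−1/2) = 4.1175.
Probe Alpha's interval is proper; time dilation gives Δt_B = γΔτ = 4.1175 × 298 hours = 1230 hours.

1230 hours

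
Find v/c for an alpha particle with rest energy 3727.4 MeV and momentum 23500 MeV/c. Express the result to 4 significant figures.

0.9877

pc/(mc²) = 23500/3727.4 = 6.3047 = βγ = β/√(1−β²).
So β² = x²/(1 + x²) with x = 6.3047: x² = 39.7492, β² = 39.7492/40.7492 = 0.97546, β = 0.9877.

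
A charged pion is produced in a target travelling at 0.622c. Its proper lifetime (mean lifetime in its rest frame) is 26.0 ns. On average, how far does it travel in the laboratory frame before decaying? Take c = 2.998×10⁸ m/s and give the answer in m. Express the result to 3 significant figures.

6.19 m

γ = 1/√(1 − β²) = 1/√(1 − 0.386884) = 1/√0.613116 = 1/0.783017 = 1.2771.
Lab-frame lifetime: Δt = γτ = 1.2771 × 26.0 ns = 33.205 ns.
Distance: d = vΔt = 0.622 × 2.998×10⁸ m/s × 3.3205×10^-8 s = 6.19 m.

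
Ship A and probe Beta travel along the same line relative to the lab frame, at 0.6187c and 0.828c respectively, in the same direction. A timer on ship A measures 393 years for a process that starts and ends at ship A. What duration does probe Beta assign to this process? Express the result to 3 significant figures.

435 years

Speed of ship A in probe Beta's frame: u = (v_A − v_B)/(1 − v_A v_B/c²) = (0.6187 − 0.828)/(1 − 0.6187×0.828) = −0.2093/0.4877164 = −0.42914; |u| = 0.42914c.
At |u| = 0.42914c, γ = (1 − 0.184161)^(−1/2) = 1.1071.
The clock on ship A records proper time, so probe Beta measures Δt = γΔτ = 1.1071 × 393 = 435 years.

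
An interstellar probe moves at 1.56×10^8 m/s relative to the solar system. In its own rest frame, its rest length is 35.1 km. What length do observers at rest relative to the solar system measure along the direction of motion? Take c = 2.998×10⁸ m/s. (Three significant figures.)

β = v/c = (1.56×10^8 m/s)/(2.998×10⁸ m/s) = 0.520347.
γ = 1/√(1 − β²) = 1/√(1 − 0.270761) = 1/√0.729239 = 1/0.853955 = 1.171.
Length contraction: L = L₀/γ = 35.1/1.171 = 30.0 km.

30.0 km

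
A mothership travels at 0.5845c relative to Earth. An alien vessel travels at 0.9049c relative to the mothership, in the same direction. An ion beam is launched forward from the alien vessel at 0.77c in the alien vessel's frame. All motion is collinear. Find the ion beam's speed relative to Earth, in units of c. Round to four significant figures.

Apply u = (u'+v)/(1+u'v) twice. Ion beam in the mothership frame: (0.77+0.9049)/(1+0.77·0.9049) = 1.6749/1.696773 = 0.98711c.
That velocity, transformed to the rest frame of Earth: (0.98711+0.5845)/(1+0.98711·0.5845) = 1.57161/1.576965795 = 0.9966c.

0.9966c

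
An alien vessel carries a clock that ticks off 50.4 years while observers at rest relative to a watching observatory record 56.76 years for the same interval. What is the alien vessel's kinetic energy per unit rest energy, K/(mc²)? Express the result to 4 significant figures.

The time-dilation ratio gives γ = 56.76/50.4 = 1.12619.
K/(mc²) = γ − 1 = 1.12619 − 1 = 0.1262.

0.1262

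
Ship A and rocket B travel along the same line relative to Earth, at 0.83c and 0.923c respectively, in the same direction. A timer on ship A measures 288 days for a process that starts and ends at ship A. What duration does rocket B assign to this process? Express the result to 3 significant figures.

Speed of ship A in rocket B's frame: u = (v_A − v_B)/(1 − v_A v_B/c²) = (0.83 − 0.923)/(1 − 0.83×0.923) = −0.093/0.23391 = −0.39759; |u| = 0.39759c.
γ for this relative speed: γ = 1/√(1 − 0.158078) = 1.0898.
The clock on ship A records proper time, so rocket B measures Δt = γΔτ = 1.0898 × 288 = 314 days.

314 days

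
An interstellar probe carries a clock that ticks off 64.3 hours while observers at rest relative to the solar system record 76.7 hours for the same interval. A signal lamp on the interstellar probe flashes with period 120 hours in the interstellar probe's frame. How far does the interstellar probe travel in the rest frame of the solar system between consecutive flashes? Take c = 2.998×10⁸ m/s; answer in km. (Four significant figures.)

8.422×10^10 km

From Δt = γΔτ: γ = 76.7/64.3 = 1.19285.
β = √(1 − 1/γ²) = 0.54517. Lab-frame period = γτ = 1.19285×120 hours = 143.14 hours. Distance = βc × γτ = 0.54517 × 2.998×10⁸ m/s × 515304 s = 8.4222×10^13 m = 8.422×10^10 km.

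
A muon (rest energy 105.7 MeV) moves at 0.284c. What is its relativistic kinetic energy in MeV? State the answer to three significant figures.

Lorentz factor: γ = (1 − 0.080656)^(−1/2) = 1.042944.
Kinetic energy: K = (γ − 1)mc² = (1.042944 − 1) × 105.7 MeV = 0.042944 × 105.7 = 4.54 MeV.

4.54 MeV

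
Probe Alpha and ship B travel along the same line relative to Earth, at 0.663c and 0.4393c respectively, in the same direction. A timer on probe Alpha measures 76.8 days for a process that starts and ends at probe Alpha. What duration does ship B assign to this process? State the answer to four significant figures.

80.94 days

Speed of probe Alpha in ship B's frame: u = (v_A − v_B)/(1 − v_A v_B/c²) = (0.663 − 0.4393)/(1 − 0.663×0.4393) = 0.2237/0.7087441 = 0.31563; |u| = 0.31563c.
γ for this relative speed: γ = 1/√(1 − 0.0996223) = 1.0539.
Probe Alpha's interval is proper; time dilation gives Δt_B = γΔτ = 1.0539 × 76.8 days = 80.94 days.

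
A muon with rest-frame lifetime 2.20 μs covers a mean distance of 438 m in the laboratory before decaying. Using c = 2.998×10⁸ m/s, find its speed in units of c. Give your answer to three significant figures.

Let x = d/(cτ) = 438.0 m / (2.998×10⁸ m/s × 2.200×10^-6 s) = 0.66408. Since d = βγcτ, x = βγ = β/√(1−β²).
Solving: β² = x²/(1+x²) = 0.441002/1.441002 = 0.306038, so β = 0.553.

0.553c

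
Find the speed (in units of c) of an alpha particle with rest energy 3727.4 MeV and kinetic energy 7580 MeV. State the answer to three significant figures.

0.944c

K = (γ−1)mc², so γ = 1 + 7580/3727.4 = 3.0336.
Then v/c = √(1 − γ⁻²) = √(1 − 0.108663) = √0.891337 = 0.944.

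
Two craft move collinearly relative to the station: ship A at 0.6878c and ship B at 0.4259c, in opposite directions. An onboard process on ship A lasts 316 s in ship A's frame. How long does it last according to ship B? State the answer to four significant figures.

622.1 s

Speed of ship A in ship B's frame: u = (v_A + v_B)/(1 + v_A v_B/c²) = (0.6878 + 0.4259)/(1 + 0.6878×0.4259) = 1.1137/1.29293402 = 0.86137; |u| = 0.86137c.
At |u| = 0.86137c, γ = (1 − 0.741958)^(−1/2) = 1.9686.
The clock on ship A records proper time, so ship B measures Δt = γΔτ = 1.9686 × 316 = 622.1 s.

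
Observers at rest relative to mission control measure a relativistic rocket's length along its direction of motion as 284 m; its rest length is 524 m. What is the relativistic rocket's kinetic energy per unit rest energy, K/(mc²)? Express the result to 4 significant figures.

0.8451

From L = L₀/γ: γ = 524/284 = 1.84507.
K/(mc²) = γ − 1 = 1.84507 − 1 = 0.8451.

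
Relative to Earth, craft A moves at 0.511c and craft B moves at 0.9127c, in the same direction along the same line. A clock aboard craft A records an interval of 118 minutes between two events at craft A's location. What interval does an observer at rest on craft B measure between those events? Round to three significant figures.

179 minutes

Speed of craft A in craft B's frame: u = (v_A − v_B)/(1 − v_A v_B/c²) = (0.511 − 0.9127)/(1 − 0.511×0.9127) = −0.4017/0.5336103 = −0.7528; |u| = 0.7528c.
At |u| = 0.7528c, γ = (1 − 0.566708)^(−1/2) = 1.5192.
Craft A's interval is proper; time dilation gives Δt_B = γΔτ = 1.5192 × 118 minutes = 179 minutes.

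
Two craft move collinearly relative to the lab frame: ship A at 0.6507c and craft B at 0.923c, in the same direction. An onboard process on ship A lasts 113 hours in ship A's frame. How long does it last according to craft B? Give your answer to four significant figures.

Speed of ship A in craft B's frame: u = (v_A − v_B)/(1 − v_A v_B/c²) = (0.6507 − 0.923)/(1 − 0.6507×0.923) = −0.2723/0.3994039 = −0.68177; |u| = 0.68177c.
At |u| = 0.68177c, γ = (1 − 0.46481)^(−1/2) = 1.3669.
The clock on ship A records proper time, so craft B measures Δt = γΔτ = 1.3669 × 113 = 154.5 hours.

154.5 hours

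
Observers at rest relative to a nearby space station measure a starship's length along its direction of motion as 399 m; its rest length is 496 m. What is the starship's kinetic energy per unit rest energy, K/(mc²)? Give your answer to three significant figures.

From L = L₀/γ: γ = 496/399 = 1.24311.
Since K = (γ−1)mc², K/(mc²) = 1.24311 − 1 = 0.243.

0.243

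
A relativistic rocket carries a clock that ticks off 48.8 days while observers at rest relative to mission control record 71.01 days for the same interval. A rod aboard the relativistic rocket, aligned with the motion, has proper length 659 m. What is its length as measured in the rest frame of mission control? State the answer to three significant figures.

453 m

The time-dilation ratio gives γ = 71.01/48.8 = 1.45512.
The rod contracts by the same γ: 659 m / 1.45512 = 453 m.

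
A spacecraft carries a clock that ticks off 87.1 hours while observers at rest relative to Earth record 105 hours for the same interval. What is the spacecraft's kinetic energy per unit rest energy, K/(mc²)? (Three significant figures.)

From Δt = γΔτ: γ = 105/87.1 = 1.20551.
K/(mc²) = γ − 1 = 1.20551 − 1 = 0.206.

0.206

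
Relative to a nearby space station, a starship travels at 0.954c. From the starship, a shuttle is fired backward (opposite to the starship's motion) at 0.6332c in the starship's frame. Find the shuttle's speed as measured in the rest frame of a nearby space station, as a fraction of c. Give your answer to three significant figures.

0.810c

In units of c, u = (u' + v)/(1 + u'v) with u' = −0.6332 and v = 0.954.
Numerator: −0.6332 + 0.954 = 0.3208. Denominator: 1 + (−0.6332)(0.954) = 0.3959272.
u = 0.3208/0.3959272 = 0.81025, so the speed is 0.810c.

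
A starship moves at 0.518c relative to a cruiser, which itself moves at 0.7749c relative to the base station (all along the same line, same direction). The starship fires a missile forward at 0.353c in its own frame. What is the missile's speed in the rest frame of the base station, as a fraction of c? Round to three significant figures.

Compose velocities in two stages. Stage 1 (into S'): u₁ = (0.353+0.518)/(1+0.353×0.518) = 0.73635.
Stage 2 (into S): u = (0.73635+0.7749)/(1+0.73635×0.7749) = 0.96221, so the speed is 0.962c.

0.962c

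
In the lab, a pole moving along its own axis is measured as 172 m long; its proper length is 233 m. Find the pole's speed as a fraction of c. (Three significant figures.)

0.675c

Length contraction gives γ = L₀/L = 233/172 = 1.3547.
β = √(1 − 1/γ²) = √0.455104 = 0.675.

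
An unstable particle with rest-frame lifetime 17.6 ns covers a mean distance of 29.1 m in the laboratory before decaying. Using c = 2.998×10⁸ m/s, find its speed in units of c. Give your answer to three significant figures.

0.984c

d = βγcτ ⇒ βγ = d/(cτ) = 29.10 m / (5.27648 m) = 5.515.
β = (βγ)/√(1+(βγ)²) = 5.515/√31.4152 = 0.984.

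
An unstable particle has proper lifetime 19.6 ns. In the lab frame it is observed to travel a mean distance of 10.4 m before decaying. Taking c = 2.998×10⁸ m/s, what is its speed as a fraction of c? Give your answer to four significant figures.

0.8706c

d = βγcτ ⇒ βγ = d/(cτ) = 10.40 m / (5.87608 m) = 1.7699.
β = (βγ)/√(1+(βγ)²) = 1.7699/√4.13255 = 0.8706.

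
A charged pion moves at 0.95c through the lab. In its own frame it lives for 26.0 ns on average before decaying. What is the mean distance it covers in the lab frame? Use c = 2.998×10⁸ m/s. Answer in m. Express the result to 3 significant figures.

γ = 1/√(1 − β²) = 1/√(1 − 0.9025) = 1/√0.0975 = 1/0.31225 = 3.2026.
Lab-frame lifetime: Δt = γτ = 3.2026 × 26.0 ns = 83.268 ns.
Distance: d = vΔt = 0.95 × 2.998×10⁸ m/s × 8.3268×10^-8 s = 23.7 m.

23.7 m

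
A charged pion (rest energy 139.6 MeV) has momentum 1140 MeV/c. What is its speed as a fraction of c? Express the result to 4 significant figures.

pc/(mc²) = 1140/139.6 = 8.1662 = βγ = β/√(1−β²).
So β² = x²/(1 + x²) with x = 8.1662: x² = 66.6868, β² = 66.6868/67.6868 = 0.985226, β = 0.9926.

0.9926c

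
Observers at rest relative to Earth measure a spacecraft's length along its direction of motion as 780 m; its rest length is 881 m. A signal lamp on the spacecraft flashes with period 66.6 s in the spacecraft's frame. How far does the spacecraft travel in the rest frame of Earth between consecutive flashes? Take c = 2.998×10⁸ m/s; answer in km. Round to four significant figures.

1.048×10^7 km

Length contraction gives γ = L₀/L = 881/780 = 1.12949.
β = √(1 − 1/γ²) = 0.46491. Lab-frame period = γτ = 1.12949×66.6 s = 75.224 s. Distance = βc × γτ = 0.46491 × 2.998×10⁸ m/s × 75.224 s = 1.0485×10^10 m = 1.048×10^7 km.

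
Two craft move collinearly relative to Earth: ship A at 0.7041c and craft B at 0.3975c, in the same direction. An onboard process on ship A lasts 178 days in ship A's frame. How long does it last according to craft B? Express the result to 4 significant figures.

Speed of ship A in craft B's frame: u = (v_A − v_B)/(1 − v_A v_B/c²) = (0.7041 − 0.3975)/(1 − 0.7041×0.3975) = 0.3066/0.72012025 = 0.42576; |u| = 0.42576c.
At |u| = 0.42576c, γ = (1 − 0.181272)^(−1/2) = 1.1052.
The clock on ship A records proper time, so craft B measures Δt = γΔτ = 1.1052 × 178 = 196.7 days.

196.7 days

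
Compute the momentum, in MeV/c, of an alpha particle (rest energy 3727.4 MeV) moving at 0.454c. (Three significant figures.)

1900 MeV/c

β² = 0.206116, so γ = 1/√0.793884 = 1.1223.
Momentum: p = γβ·mc = 1.1223 × 0.454 × 3727.4 MeV/c = 1900 MeV/c.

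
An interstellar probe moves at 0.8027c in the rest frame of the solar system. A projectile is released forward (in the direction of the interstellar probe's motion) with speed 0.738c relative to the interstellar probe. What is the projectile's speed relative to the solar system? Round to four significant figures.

In units of c, u = (u' + v)/(1 + u'v) with u' = 0.738 and v = 0.8027.
Numerator: 0.738 + 0.8027 = 1.5407. Denominator: 1 + (0.738)(0.8027) = 1.5923926.
u = 1.5407/1.5923926 = 0.96754, so the speed is 0.9675c.

0.9675c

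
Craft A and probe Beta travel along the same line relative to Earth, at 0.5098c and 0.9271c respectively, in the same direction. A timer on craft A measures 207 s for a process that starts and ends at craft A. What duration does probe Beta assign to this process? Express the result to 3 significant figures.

Transform craft A's velocity into probe Beta's frame: (0.5098 − 0.9271)/(1 − 0.5098·0.9271) = −0.4173/0.52736442, so the relative speed is 0.79129c.
At |u| = 0.79129c, γ = (1 − 0.62614)^(−1/2) = 1.6355.
The clock on craft A records proper time, so probe Beta measures Δt = γΔτ = 1.6355 × 207 = 339 s.

339 s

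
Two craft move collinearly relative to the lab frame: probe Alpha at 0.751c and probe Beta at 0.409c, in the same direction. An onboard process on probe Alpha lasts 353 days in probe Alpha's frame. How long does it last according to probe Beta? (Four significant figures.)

405.9 days

Speed of probe Alpha in probe Beta's frame: u = (v_A − v_B)/(1 − v_A v_B/c²) = (0.751 − 0.409)/(1 − 0.751×0.409) = 0.342/0.692841 = 0.49362; |u| = 0.49362c.
γ for this relative speed: γ = 1/√(1 − 0.243661) = 1.1499.
Probe Alpha's interval is proper; time dilation gives Δt_B = γΔτ = 1.1499 × 353 days = 405.9 days.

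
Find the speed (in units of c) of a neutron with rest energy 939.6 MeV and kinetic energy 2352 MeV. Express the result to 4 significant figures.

0.9584c

K = (γ−1)mc², so γ = 1 + 2352/939.6 = 3.5032.
Then v/c = √(1 − γ⁻²) = √(1 − 0.0814836) = √0.9185164 = 0.9584.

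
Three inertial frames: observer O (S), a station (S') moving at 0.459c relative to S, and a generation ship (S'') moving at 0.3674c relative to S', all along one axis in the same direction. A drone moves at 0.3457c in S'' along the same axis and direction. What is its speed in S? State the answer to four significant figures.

0.8460c

Compose velocities in two stages. Stage 1 (into S'): u₁ = (0.3457+0.3674)/(1+0.3457×0.3674) = 0.63274.
Stage 2 (into S): u = (0.63274+0.459)/(1+0.63274×0.459) = 0.84603, so the speed is 0.8460c.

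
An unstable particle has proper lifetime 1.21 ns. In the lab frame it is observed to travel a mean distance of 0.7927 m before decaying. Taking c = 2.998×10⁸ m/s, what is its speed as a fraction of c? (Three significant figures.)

Lab distance = (lab lifetime)·v = γτ·βc, so βγ = d/(cτ) = 0.7927/(2.998×10⁸ × 1.210×10^-9) = 2.1852.
With βγ = 2.1852: γ² = 1 + (βγ)² = 5.7751, and β = (βγ)/γ = 2.1852/2.40314 = 0.909.

0.909c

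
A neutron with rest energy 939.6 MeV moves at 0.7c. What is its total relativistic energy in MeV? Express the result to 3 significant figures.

1320 MeV

With β = 0.7, γ = 1/√(1 − 0.7²) = 1/√0.51 = 1.4003.
Total energy: E = γmc² = 1.4003 × 939.6 MeV = 1320 MeV.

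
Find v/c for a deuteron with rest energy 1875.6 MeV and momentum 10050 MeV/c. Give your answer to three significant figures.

0.983

βγ = pc/(mc²) = 10050/1875.6 = 5.3583.
Since γ² = 1 + (βγ)² = 29.7114, γ = √29.7114 = 5.45082, and β = (βγ)/γ = 5.3583/5.45082 = 0.983.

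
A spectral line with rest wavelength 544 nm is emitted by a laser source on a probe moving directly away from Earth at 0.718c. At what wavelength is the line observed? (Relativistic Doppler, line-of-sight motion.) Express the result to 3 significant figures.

1340 nm

Relativistic Doppler for wavelength: λ_obs = λ_src · √((1+β)/(1−β)).
With β = 0.718: factor = √(1.718/0.282) = 2.4682.
λ_obs = 544 × 2.4682 = 1340 nm.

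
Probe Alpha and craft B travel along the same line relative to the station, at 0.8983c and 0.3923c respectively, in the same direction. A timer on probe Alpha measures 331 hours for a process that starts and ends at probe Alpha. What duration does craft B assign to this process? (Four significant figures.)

530.4 hours

The velocity of probe Alpha relative to craft B is (0.8983 − 0.3923)c / (1 − 0.8983×0.3923) = 0.78135c; relative speed 0.78135c.
At |u| = 0.78135c, γ = (1 − 0.610508)^(−1/2) = 1.6023.
Probe Alpha's interval is proper; time dilation gives Δt_B = γΔτ = 1.6023 × 331 hours = 530.4 hours.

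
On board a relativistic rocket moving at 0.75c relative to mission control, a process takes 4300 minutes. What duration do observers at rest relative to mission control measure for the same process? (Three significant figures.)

Lorentz factor: γ = (1 − 0.5625)^(−1/2) = 1.5119.
Time dilation: Δt = γ·Δτ = 1.5119 × 4300 = 6500 minutes.

6500 minutes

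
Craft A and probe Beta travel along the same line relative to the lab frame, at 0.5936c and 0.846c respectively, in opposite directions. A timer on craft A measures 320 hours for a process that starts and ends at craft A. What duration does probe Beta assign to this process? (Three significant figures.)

The velocity of craft A relative to probe Beta is (0.5936 + 0.846)c / (1 + 0.5936×0.846) = 0.95834c; relative speed 0.95834c.
At |u| = 0.95834c, γ = (1 − 0.918416)^(−1/2) = 3.501.
Craft A's interval is proper; time dilation gives Δt_B = γΔτ = 3.501 × 320 hours = 1120 hours.

1120 hours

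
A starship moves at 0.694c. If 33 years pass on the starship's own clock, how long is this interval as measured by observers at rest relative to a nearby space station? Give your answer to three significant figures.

β² = 0.481636, so γ = 1/√0.518364 = 1.3889.
Time dilation: Δt = γ·Δτ = 1.3889 × 33 = 45.8 years.

45.8 years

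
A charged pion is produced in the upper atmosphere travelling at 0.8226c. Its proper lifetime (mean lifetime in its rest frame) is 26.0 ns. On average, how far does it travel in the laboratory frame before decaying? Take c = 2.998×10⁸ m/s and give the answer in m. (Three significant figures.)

11.3 m

Lorentz factor: γ = (1 − 0.67667076)^(−1/2) = 1.7586.
Lab-frame lifetime: Δt = γτ = 1.7586 × 26.0 ns = 45.724 ns.
Distance: d = vΔt = 0.8226 × 2.998×10⁸ m/s × 4.5724×10^-8 s = 11.3 m.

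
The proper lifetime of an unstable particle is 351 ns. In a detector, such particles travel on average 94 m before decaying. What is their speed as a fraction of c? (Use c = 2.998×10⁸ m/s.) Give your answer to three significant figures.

d = βγcτ ⇒ βγ = d/(cτ) = 94.00 m / (105.2298 m) = 0.89328.
β = (βγ)/√(1+(βγ)²) = 0.89328/√1.797949 = 0.666.

0.666c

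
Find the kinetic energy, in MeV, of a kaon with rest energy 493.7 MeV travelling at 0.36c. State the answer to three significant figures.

35.5 MeV

γ = 1/√(1 − β²) = 1/√(1 − 0.1296) = 1/√0.8704 = 1.071866.
Kinetic energy: K = (γ − 1)mc² = (1.071866 − 1) × 493.7 MeV = 0.071866 × 493.7 = 35.5 MeV.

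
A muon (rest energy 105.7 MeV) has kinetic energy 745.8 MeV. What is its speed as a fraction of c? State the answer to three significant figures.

K = (γ−1)mc², so γ = 1 + 745.8/105.7 = 8.0558.
Then v/c = √(1 − γ⁻²) = √(1 − 0.0154093) = √0.9845907 = 0.992.

0.992c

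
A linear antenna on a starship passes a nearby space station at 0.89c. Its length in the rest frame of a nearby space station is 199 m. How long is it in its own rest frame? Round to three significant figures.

γ = 1/√(1 − β²) = 1/√(1 − 0.7921) = 1/√0.2079 = 1/0.455961 = 2.1932.
Proper length: L₀ = γ·L = 2.1932 × 199 = 436 m.

436 m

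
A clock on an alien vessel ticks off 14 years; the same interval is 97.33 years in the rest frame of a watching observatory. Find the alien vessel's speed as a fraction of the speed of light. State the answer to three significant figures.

γ = Δt/Δτ = 97.33/14 = 6.9521.
β = √(1 − 1/γ²) = √(1 − 0.0206904) = √0.9793096 = 0.990.

0.990c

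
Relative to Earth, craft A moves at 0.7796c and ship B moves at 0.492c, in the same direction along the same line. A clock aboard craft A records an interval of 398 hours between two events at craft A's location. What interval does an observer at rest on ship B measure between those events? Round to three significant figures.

Transform craft A's velocity into ship B's frame: (0.7796 − 0.492)/(1 − 0.7796·0.492) = 0.2876/0.6164368, so the relative speed is 0.46655c.
γ for this relative speed: γ = 1/√(1 − 0.217669) = 1.1306.
The clock on craft A records proper time, so ship B measures Δt = γΔτ = 1.1306 × 398 = 450 hours.

450 hours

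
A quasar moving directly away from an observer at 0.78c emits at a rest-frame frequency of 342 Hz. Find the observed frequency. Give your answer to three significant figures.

Relativistic Doppler (source moving away): f_obs = f_src · √((1−β)/(1+β)).
With β = 0.78: factor = √(0.22/1.78) = 0.35156.
f_obs = 342 × 0.35156 = 120 Hz.

120 Hz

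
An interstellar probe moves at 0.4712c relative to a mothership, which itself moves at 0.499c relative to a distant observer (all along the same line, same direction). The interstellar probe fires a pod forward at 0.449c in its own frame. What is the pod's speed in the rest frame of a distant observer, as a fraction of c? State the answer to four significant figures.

0.9126c

Apply u = (u'+v)/(1+u'v) twice. Pod in the mothership frame: (0.449+0.4712)/(1+0.449·0.4712) = 0.9202/1.2115688 = 0.75951c.
That velocity, transformed to the rest frame of a distant observer: (0.75951+0.499)/(1+0.75951·0.499) = 1.25851/1.37899549 = 0.91263c.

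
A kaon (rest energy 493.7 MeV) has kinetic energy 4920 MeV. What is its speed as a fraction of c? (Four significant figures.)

0.9958c

γ = 1 + K/(mc²) = 1 + 4920/493.7 = 10.966.
β = √(1 − 1/γ²) = √(1 − 0.00831579) = √0.99168421 = 0.9958.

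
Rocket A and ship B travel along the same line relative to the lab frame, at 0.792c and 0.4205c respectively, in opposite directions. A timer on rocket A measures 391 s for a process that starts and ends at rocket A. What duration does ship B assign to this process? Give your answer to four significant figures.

941.0 s

The velocity of rocket A relative to ship B is (0.792 + 0.4205)c / (1 + 0.792×0.4205) = 0.90958c; relative speed 0.90958c.
γ for this relative speed: γ = 1/√(1 − 0.827336) = 2.4066.
The clock on rocket A records proper time, so ship B measures Δt = γΔτ = 2.4066 × 391 = 941.0 s.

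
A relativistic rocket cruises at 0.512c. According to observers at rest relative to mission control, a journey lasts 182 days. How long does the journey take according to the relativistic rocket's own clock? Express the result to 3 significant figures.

With β = 0.512, γ = 1/√(1 − 0.512²) = 1/√0.737856 = 1.1642.
The relativistic rocket's clock runs slow as seen from mission control, so Δτ = Δt/γ = 182/1.1642 = 156 days.

156 days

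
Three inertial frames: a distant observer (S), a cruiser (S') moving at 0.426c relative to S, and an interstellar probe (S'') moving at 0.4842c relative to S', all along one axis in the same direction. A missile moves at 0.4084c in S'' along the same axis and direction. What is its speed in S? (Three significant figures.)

0.889c

Compose velocities in two stages. Stage 1 (into S'): u₁ = (0.4084+0.4842)/(1+0.4084×0.4842) = 0.74523.
Stage 2 (into S): u = (0.74523+0.426)/(1+0.74523×0.426) = 0.889, so the speed is 0.889c.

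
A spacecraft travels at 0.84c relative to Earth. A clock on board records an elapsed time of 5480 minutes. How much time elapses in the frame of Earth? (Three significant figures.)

β² = 0.7056, so γ = 1/√0.2944 = 1.843.
The onboard clock measures proper time, so the interval in the rest frame of Earth is dilated: Δt = γ·Δτ = 1.843 × 5480 minutes = 10100 minutes.

10100 minutes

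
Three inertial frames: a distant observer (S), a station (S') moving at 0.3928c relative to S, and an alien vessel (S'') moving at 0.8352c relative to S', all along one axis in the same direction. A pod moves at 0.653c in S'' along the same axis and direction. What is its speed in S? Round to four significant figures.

0.9837c

Compose velocities in two stages. Stage 1 (into S'): u₁ = (0.653+0.8352)/(1+0.653×0.8352) = 0.963.
Stage 2 (into S): u = (0.963+0.3928)/(1+0.963×0.3928) = 0.9837, so the speed is 0.9837c.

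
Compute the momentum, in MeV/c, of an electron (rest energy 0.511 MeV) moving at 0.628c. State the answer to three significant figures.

0.412 MeV/c

With β = 0.628, γ = 1/√(1 − 0.628²) = 1/√0.605616 = 1.285.
Momentum: p = γβ·mc = 1.285 × 0.628 × 0.511 MeV/c = 0.412 MeV/c.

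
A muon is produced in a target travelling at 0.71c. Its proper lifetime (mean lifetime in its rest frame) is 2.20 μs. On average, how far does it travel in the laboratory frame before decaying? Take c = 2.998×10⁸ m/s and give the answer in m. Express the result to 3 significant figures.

665 m

With β = 0.71, γ = 1/√(1 − 0.71²) = 1/√0.4959 = 1.42.
Lab-frame lifetime: Δt = γτ = 1.42 × 2.20 μs = 3.124 μs.
Distance: d = vΔt = 0.71 × 2.998×10⁸ m/s × 3.1240×10^-6 s = 665 m.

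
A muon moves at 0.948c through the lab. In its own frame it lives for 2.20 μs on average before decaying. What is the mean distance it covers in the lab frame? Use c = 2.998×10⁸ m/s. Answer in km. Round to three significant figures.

With β = 0.948, γ = 1/√(1 − 0.948²) = 1/√0.101296 = 3.142.
Lab-frame lifetime: Δt = γτ = 3.142 × 2.20 μs = 6.9124 μs.
Distance: d = vΔt = 0.948 × 2.998×10⁸ m/s × 6.9124×10^-6 s = 1960 m = 1.96 km.

1.96 km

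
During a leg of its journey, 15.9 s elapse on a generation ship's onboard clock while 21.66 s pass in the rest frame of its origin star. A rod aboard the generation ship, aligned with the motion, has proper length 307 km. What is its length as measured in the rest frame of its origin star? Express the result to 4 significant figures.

From Δt = γΔτ: γ = 21.66/15.9 = 1.36226.
The rod contracts by the same γ: 307 km / 1.36226 = 225.4 km.

225.4 km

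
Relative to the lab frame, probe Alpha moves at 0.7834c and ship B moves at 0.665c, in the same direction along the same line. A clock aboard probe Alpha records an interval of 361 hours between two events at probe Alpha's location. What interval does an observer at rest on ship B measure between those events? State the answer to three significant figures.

373 hours

Speed of probe Alpha in ship B's frame: u = (v_A − v_B)/(1 − v_A v_B/c²) = (0.7834 − 0.665)/(1 − 0.7834×0.665) = 0.1184/0.479039 = 0.24716; |u| = 0.24716c.
At |u| = 0.24716c, γ = (1 − 0.0610881)^(−1/2) = 1.032.
Probe Alpha's interval is proper; time dilation gives Δt_B = γΔτ = 1.032 × 361 hours = 373 hours.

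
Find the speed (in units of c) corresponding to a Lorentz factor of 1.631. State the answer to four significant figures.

0.7900c

β = √(1 − 1/γ²) = √(1 − 1/2.660161) = √0.624083 = 0.7900.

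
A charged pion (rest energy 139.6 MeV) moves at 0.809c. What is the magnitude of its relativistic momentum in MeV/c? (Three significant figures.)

192 MeV/c

With β = 0.809, γ = 1/√(1 − 0.809²) = 1/√0.345519 = 1.7012.
Momentum: p = γβ·mc = 1.7012 × 0.809 × 139.6 MeV/c = 192 MeV/c.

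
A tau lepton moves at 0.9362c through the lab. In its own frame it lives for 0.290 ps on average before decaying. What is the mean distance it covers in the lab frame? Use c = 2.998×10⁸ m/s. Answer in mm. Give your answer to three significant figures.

0.232 mm

With β = 0.9362, γ = 1/√(1 − 0.9362²) = 1/√0.12352956 = 2.8452.
Lab-frame lifetime: Δt = γτ = 2.8452 × 0.290 ps = 0.82511 ps.
Distance: d = vΔt = 0.9362 × 2.998×10⁸ m/s × 8.2511×10^-13 s = 2.32×10^-4 m = 0.232 mm.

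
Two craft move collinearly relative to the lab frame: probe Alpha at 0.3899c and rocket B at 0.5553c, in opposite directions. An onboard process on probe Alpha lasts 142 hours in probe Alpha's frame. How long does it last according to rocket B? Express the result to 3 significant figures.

The velocity of probe Alpha relative to rocket B is (0.3899 + 0.5553)c / (1 + 0.3899×0.5553) = 0.77698c; relative speed 0.77698c.
At |u| = 0.77698c, γ = (1 − 0.603698)^(−1/2) = 1.5885.
Probe Alpha's interval is proper; time dilation gives Δt_B = γΔτ = 1.5885 × 142 hours = 226 hours.

226 hours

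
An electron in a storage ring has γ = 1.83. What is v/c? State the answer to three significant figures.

0.837

β = √(1 − 1/γ²) = √(1 − 1/3.3489) = √0.701394 = 0.837.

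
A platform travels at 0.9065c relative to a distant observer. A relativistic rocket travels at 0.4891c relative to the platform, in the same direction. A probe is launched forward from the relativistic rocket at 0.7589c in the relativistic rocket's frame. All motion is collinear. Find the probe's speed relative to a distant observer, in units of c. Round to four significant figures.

0.9954c

Compose velocities in two stages. Stage 1 (into S'): u₁ = (0.7589+0.4891)/(1+0.7589×0.4891) = 0.91017.
Stage 2 (into S): u = (0.91017+0.9065)/(1+0.91017×0.9065) = 0.9954, so the speed is 0.9954c.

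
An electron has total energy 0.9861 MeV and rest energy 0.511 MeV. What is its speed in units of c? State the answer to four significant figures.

0.8553c

γ = E/(mc²) = 0.9861/0.511 = 1.9297.
β = √(1 − 1/γ²) = √(1 − 0.268547) = √0.731453 = 0.8553.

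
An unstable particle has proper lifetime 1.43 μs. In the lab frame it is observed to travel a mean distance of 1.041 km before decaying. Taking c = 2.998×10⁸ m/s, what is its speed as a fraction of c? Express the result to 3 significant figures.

0.925c

d = βγcτ ⇒ βγ = d/(cτ) = 1041 m / (428.714 m) = 2.4282.
β = (βγ)/√(1+(βγ)²) = 2.4282/√6.89616 = 0.925.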